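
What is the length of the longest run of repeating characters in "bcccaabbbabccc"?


Input: "bcccaabbbabccc"
Scanning for longest run:
  Position 1 ('c'): new char, reset run to 1
  Position 2 ('c'): continues run of 'c', length=2
  Position 3 ('c'): continues run of 'c', length=3
  Position 4 ('a'): new char, reset run to 1
  Position 5 ('a'): continues run of 'a', length=2
  Position 6 ('b'): new char, reset run to 1
  Position 7 ('b'): continues run of 'b', length=2
  Position 8 ('b'): continues run of 'b', length=3
  Position 9 ('a'): new char, reset run to 1
  Position 10 ('b'): new char, reset run to 1
  Position 11 ('c'): new char, reset run to 1
  Position 12 ('c'): continues run of 'c', length=2
  Position 13 ('c'): continues run of 'c', length=3
Longest run: 'c' with length 3

3


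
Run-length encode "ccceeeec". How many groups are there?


Input: ccceeeec
Scanning for consecutive runs:
  Group 1: 'c' x 3 (positions 0-2)
  Group 2: 'e' x 4 (positions 3-6)
  Group 3: 'c' x 1 (positions 7-7)
Total groups: 3

3


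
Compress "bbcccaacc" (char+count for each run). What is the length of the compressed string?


Input: bbcccaacc
Runs:
  'b' x 2 => "b2"
  'c' x 3 => "c3"
  'a' x 2 => "a2"
  'c' x 2 => "c2"
Compressed: "b2c3a2c2"
Compressed length: 8

8


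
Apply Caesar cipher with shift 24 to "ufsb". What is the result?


Caesar cipher: shift "ufsb" by 24
  'u' (pos 20) + 24 = pos 18 = 's'
  'f' (pos 5) + 24 = pos 3 = 'd'
  's' (pos 18) + 24 = pos 16 = 'q'
  'b' (pos 1) + 24 = pos 25 = 'z'
Result: sdqz

sdqz


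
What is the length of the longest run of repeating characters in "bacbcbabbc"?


Input: "bacbcbabbc"
Scanning for longest run:
  Position 1 ('a'): new char, reset run to 1
  Position 2 ('c'): new char, reset run to 1
  Position 3 ('b'): new char, reset run to 1
  Position 4 ('c'): new char, reset run to 1
  Position 5 ('b'): new char, reset run to 1
  Position 6 ('a'): new char, reset run to 1
  Position 7 ('b'): new char, reset run to 1
  Position 8 ('b'): continues run of 'b', length=2
  Position 9 ('c'): new char, reset run to 1
Longest run: 'b' with length 2

2


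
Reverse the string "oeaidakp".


Input: oeaidakp
Reading characters right to left:
  Position 7: 'p'
  Position 6: 'k'
  Position 5: 'a'
  Position 4: 'd'
  Position 3: 'i'
  Position 2: 'a'
  Position 1: 'e'
  Position 0: 'o'
Reversed: pkadiaeo

pkadiaeo


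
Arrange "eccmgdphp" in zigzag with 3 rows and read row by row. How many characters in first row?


Zigzag "eccmgdphp" into 3 rows:
Placing characters:
  'e' => row 0
  'c' => row 1
  'c' => row 2
  'm' => row 1
  'g' => row 0
  'd' => row 1
  'p' => row 2
  'h' => row 1
  'p' => row 0
Rows:
  Row 0: "egp"
  Row 1: "cmdh"
  Row 2: "cp"
First row length: 3

3


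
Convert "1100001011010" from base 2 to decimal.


Input: "1100001011010" in base 2
Positional expansion:
  Digit '1' (value 1) x 2^12 = 4096
  Digit '1' (value 1) x 2^11 = 2048
  Digit '0' (value 0) x 2^10 = 0
  Digit '0' (value 0) x 2^9 = 0
  Digit '0' (value 0) x 2^8 = 0
  Digit '0' (value 0) x 2^7 = 0
  Digit '1' (value 1) x 2^6 = 64
  Digit '0' (value 0) x 2^5 = 0
  Digit '1' (value 1) x 2^4 = 16
  Digit '1' (value 1) x 2^3 = 8
  Digit '0' (value 0) x 2^2 = 0
  Digit '1' (value 1) x 2^1 = 2
  Digit '0' (value 0) x 2^0 = 0
Sum = 6234

6234


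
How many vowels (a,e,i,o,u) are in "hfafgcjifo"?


Input: hfafgcjifo
Checking each character:
  'h' at position 0: consonant
  'f' at position 1: consonant
  'a' at position 2: vowel (running total: 1)
  'f' at position 3: consonant
  'g' at position 4: consonant
  'c' at position 5: consonant
  'j' at position 6: consonant
  'i' at position 7: vowel (running total: 2)
  'f' at position 8: consonant
  'o' at position 9: vowel (running total: 3)
Total vowels: 3

3


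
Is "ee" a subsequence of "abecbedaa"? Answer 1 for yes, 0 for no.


Check if "ee" is a subsequence of "abecbedaa"
Greedy scan:
  Position 0 ('a'): no match needed
  Position 1 ('b'): no match needed
  Position 2 ('e'): matches sub[0] = 'e'
  Position 3 ('c'): no match needed
  Position 4 ('b'): no match needed
  Position 5 ('e'): matches sub[1] = 'e'
  Position 6 ('d'): no match needed
  Position 7 ('a'): no match needed
  Position 8 ('a'): no match needed
All 2 characters matched => is a subsequence

1


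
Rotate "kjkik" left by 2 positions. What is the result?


Input: "kjkik", rotate left by 2
First 2 characters: "kj"
Remaining characters: "kik"
Concatenate remaining + first: "kik" + "kj" = "kikkj"

kikkj


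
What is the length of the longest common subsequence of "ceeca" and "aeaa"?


LCS of "ceeca" and "aeaa"
DP table:
           a    e    a    a
      0    0    0    0    0
  c   0    0    0    0    0
  e   0    0    1    1    1
  e   0    0    1    1    1
  c   0    0    1    1    1
  a   0    1    1    2    2
LCS length = dp[5][4] = 2

2


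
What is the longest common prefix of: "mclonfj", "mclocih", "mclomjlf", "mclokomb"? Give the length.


Words: mclonfj, mclocih, mclomjlf, mclokomb
  Position 0: all 'm' => match
  Position 1: all 'c' => match
  Position 2: all 'l' => match
  Position 3: all 'o' => match
  Position 4: ('n', 'c', 'm', 'k') => mismatch, stop
LCP = "mclo" (length 4)

4


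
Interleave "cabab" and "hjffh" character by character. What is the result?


Interleaving "cabab" and "hjffh":
  Position 0: 'c' from first, 'h' from second => "ch"
  Position 1: 'a' from first, 'j' from second => "aj"
  Position 2: 'b' from first, 'f' from second => "bf"
  Position 3: 'a' from first, 'f' from second => "af"
  Position 4: 'b' from first, 'h' from second => "bh"
Result: chajbfafbh

chajbfafbh


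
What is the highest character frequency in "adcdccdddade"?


Input: adcdccdddade
Character counts:
  'a': 2
  'c': 3
  'd': 6
  'e': 1
Maximum frequency: 6

6


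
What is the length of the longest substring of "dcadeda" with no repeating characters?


Input: "dcadeda"
Sliding window (track last position of each char):
  Position 0 ('d'): window [0,0] length 1 -- new best
  Position 1 ('c'): window [0,1] length 2 -- new best
  Position 2 ('a'): window [0,2] length 3 -- new best
  Position 3 ('d'): repeat (last at 0), move window start to 1
  Position 3 ('d'): window [1,3] length 3
  Position 4 ('e'): window [1,4] length 4 -- new best
  Position 5 ('d'): repeat (last at 3), move window start to 4
  Position 5 ('d'): window [4,5] length 2
  Position 6 ('a'): window [4,6] length 3
Longest substring with no repeats: "cade" with length 4

4


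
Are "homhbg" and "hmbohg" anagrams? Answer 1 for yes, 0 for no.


Strings: "homhbg", "hmbohg"
Sorted first:  bghhmo
Sorted second: bghhmo
Sorted forms match => anagrams

1


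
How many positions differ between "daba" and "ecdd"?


Comparing "daba" and "ecdd" position by position:
  Position 0: 'd' vs 'e' => DIFFER
  Position 1: 'a' vs 'c' => DIFFER
  Position 2: 'b' vs 'd' => DIFFER
  Position 3: 'a' vs 'd' => DIFFER
Positions that differ: 4

4


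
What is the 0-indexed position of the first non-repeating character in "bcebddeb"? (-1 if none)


Input: bcebddeb
Character frequencies:
  'b': 3
  'c': 1
  'd': 2
  'e': 2
Scanning left to right for freq == 1:
  Position 0 ('b'): freq=3, skip
  Position 1 ('c'): unique! => answer = 1

1


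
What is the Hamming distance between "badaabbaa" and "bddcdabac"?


Comparing "badaabbaa" and "bddcdabac" position by position:
  Position 0: 'b' vs 'b' => same
  Position 1: 'a' vs 'd' => differ
  Position 2: 'd' vs 'd' => same
  Position 3: 'a' vs 'c' => differ
  Position 4: 'a' vs 'd' => differ
  Position 5: 'b' vs 'a' => differ
  Position 6: 'b' vs 'b' => same
  Position 7: 'a' vs 'a' => same
  Position 8: 'a' vs 'c' => differ
Total differences (Hamming distance): 5

5


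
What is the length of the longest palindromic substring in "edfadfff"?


Input: "edfadfff"
Checking substrings for palindromes:
  [5:8] "fff" (len 3) => palindrome
  [5:7] "ff" (len 2) => palindrome
  [6:8] "ff" (len 2) => palindrome
Longest palindromic substring: "fff" with length 3

3


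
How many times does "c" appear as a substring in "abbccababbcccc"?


Searching for "c" in "abbccababbcccc"
Scanning each position:
  Position 0: "a" => no
  Position 1: "b" => no
  Position 2: "b" => no
  Position 3: "c" => MATCH
  Position 4: "c" => MATCH
  Position 5: "a" => no
  Position 6: "b" => no
  Position 7: "a" => no
  Position 8: "b" => no
  Position 9: "b" => no
  Position 10: "c" => MATCH
  Position 11: "c" => MATCH
  Position 12: "c" => MATCH
  Position 13: "c" => MATCH
Total occurrences: 6

6


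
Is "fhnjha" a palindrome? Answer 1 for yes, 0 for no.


Input: fhnjha
Reversed: ahjnhf
  Compare pos 0 ('f') with pos 5 ('a'): MISMATCH
  Compare pos 1 ('h') with pos 4 ('h'): match
  Compare pos 2 ('n') with pos 3 ('j'): MISMATCH
Result: not a palindrome

0


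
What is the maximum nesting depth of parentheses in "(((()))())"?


Input: "(((()))())"
Tracking depth:
  Position 0 '(': depth becomes 1
  Position 1 '(': depth becomes 2
  Position 2 '(': depth becomes 3
  Position 3 '(': depth becomes 4
  Position 4 ')': depth becomes 3
  Position 5 ')': depth becomes 2
  Position 6 ')': depth becomes 1
  Position 7 '(': depth becomes 2
  Position 8 ')': depth becomes 1
  Position 9 ')': depth becomes 0
Maximum depth reached: 4

4


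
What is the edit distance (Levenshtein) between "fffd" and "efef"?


Computing edit distance: "fffd" -> "efef"
DP table:
           e    f    e    f
      0    1    2    3    4
  f   1    1    1    2    3
  f   2    2    1    2    2
  f   3    3    2    2    2
  d   4    4    3    3    3
Edit distance = dp[4][4] = 3

3


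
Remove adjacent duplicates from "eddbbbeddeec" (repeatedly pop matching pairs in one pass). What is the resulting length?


Input: eddbbbeddeec
Stack-based adjacent duplicate removal:
  Read 'e': push. Stack: e
  Read 'd': push. Stack: ed
  Read 'd': matches stack top 'd' => pop. Stack: e
  Read 'b': push. Stack: eb
  Read 'b': matches stack top 'b' => pop. Stack: e
  Read 'b': push. Stack: eb
  Read 'e': push. Stack: ebe
  Read 'd': push. Stack: ebed
  Read 'd': matches stack top 'd' => pop. Stack: ebe
  Read 'e': matches stack top 'e' => pop. Stack: eb
  Read 'e': push. Stack: ebe
  Read 'c': push. Stack: ebec
Final stack: "ebec" (length 4)

4


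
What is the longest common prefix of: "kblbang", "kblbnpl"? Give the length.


Words: kblbang, kblbnpl
  Position 0: all 'k' => match
  Position 1: all 'b' => match
  Position 2: all 'l' => match
  Position 3: all 'b' => match
  Position 4: ('a', 'n') => mismatch, stop
LCP = "kblb" (length 4)

4


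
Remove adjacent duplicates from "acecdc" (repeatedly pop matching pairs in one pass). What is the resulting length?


Input: acecdc
Stack-based adjacent duplicate removal:
  Read 'a': push. Stack: a
  Read 'c': push. Stack: ac
  Read 'e': push. Stack: ace
  Read 'c': push. Stack: acec
  Read 'd': push. Stack: acecd
  Read 'c': push. Stack: acecdc
Final stack: "acecdc" (length 6)

6


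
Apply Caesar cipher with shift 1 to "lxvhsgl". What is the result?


Caesar cipher: shift "lxvhsgl" by 1
  'l' (pos 11) + 1 = pos 12 = 'm'
  'x' (pos 23) + 1 = pos 24 = 'y'
  'v' (pos 21) + 1 = pos 22 = 'w'
  'h' (pos 7) + 1 = pos 8 = 'i'
  's' (pos 18) + 1 = pos 19 = 't'
  'g' (pos 6) + 1 = pos 7 = 'h'
  'l' (pos 11) + 1 = pos 12 = 'm'
Result: mywithm

mywithm


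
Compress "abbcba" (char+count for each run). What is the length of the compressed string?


Input: abbcba
Runs:
  'a' x 1 => "a1"
  'b' x 2 => "b2"
  'c' x 1 => "c1"
  'b' x 1 => "b1"
  'a' x 1 => "a1"
Compressed: "a1b2c1b1a1"
Compressed length: 10

10


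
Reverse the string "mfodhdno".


Input: mfodhdno
Reading characters right to left:
  Position 7: 'o'
  Position 6: 'n'
  Position 5: 'd'
  Position 4: 'h'
  Position 3: 'd'
  Position 2: 'o'
  Position 1: 'f'
  Position 0: 'm'
Reversed: ondhdofm

ondhdofm


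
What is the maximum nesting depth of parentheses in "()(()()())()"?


Input: "()(()()())()"
Tracking depth:
  Position 0 '(': depth becomes 1
  Position 1 ')': depth becomes 0
  Position 2 '(': depth becomes 1
  Position 3 '(': depth becomes 2
  Position 4 ')': depth becomes 1
  Position 5 '(': depth becomes 2
  Position 6 ')': depth becomes 1
  Position 7 '(': depth becomes 2
  Position 8 ')': depth becomes 1
  Position 9 ')': depth becomes 0
  Position 10 '(': depth becomes 1
  Position 11 ')': depth becomes 0
Maximum depth reached: 2

2


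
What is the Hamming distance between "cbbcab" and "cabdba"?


Comparing "cbbcab" and "cabdba" position by position:
  Position 0: 'c' vs 'c' => same
  Position 1: 'b' vs 'a' => differ
  Position 2: 'b' vs 'b' => same
  Position 3: 'c' vs 'd' => differ
  Position 4: 'a' vs 'b' => differ
  Position 5: 'b' vs 'a' => differ
Total differences (Hamming distance): 4

4


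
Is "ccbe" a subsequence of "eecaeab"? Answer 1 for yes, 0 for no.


Check if "ccbe" is a subsequence of "eecaeab"
Greedy scan:
  Position 0 ('e'): no match needed
  Position 1 ('e'): no match needed
  Position 2 ('c'): matches sub[0] = 'c'
  Position 3 ('a'): no match needed
  Position 4 ('e'): no match needed
  Position 5 ('a'): no match needed
  Position 6 ('b'): no match needed
Only matched 1/4 characters => not a subsequence

0


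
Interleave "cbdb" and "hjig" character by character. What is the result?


Interleaving "cbdb" and "hjig":
  Position 0: 'c' from first, 'h' from second => "ch"
  Position 1: 'b' from first, 'j' from second => "bj"
  Position 2: 'd' from first, 'i' from second => "di"
  Position 3: 'b' from first, 'g' from second => "bg"
Result: chbjdibg

chbjdibg


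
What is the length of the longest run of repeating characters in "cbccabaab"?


Input: "cbccabaab"
Scanning for longest run:
  Position 1 ('b'): new char, reset run to 1
  Position 2 ('c'): new char, reset run to 1
  Position 3 ('c'): continues run of 'c', length=2
  Position 4 ('a'): new char, reset run to 1
  Position 5 ('b'): new char, reset run to 1
  Position 6 ('a'): new char, reset run to 1
  Position 7 ('a'): continues run of 'a', length=2
  Position 8 ('b'): new char, reset run to 1
Longest run: 'c' with length 2

2


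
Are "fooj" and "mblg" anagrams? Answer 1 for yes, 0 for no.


Strings: "fooj", "mblg"
Sorted first:  fjoo
Sorted second: bglm
Differ at position 0: 'f' vs 'b' => not anagrams

0


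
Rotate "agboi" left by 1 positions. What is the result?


Input: "agboi", rotate left by 1
First 1 characters: "a"
Remaining characters: "gboi"
Concatenate remaining + first: "gboi" + "a" = "gboia"

gboia


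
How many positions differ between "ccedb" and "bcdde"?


Comparing "ccedb" and "bcdde" position by position:
  Position 0: 'c' vs 'b' => DIFFER
  Position 1: 'c' vs 'c' => same
  Position 2: 'e' vs 'd' => DIFFER
  Position 3: 'd' vs 'd' => same
  Position 4: 'b' vs 'e' => DIFFER
Positions that differ: 3

3


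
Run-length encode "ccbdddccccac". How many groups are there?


Input: ccbdddccccac
Scanning for consecutive runs:
  Group 1: 'c' x 2 (positions 0-1)
  Group 2: 'b' x 1 (positions 2-2)
  Group 3: 'd' x 3 (positions 3-5)
  Group 4: 'c' x 4 (positions 6-9)
  Group 5: 'a' x 1 (positions 10-10)
  Group 6: 'c' x 1 (positions 11-11)
Total groups: 6

6


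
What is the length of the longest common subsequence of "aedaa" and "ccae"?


LCS of "aedaa" and "ccae"
DP table:
           c    c    a    e
      0    0    0    0    0
  a   0    0    0    1    1
  e   0    0    0    1    2
  d   0    0    0    1    2
  a   0    0    0    1    2
  a   0    0    0    1    2
LCS length = dp[5][4] = 2

2


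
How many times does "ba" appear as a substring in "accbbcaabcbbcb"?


Searching for "ba" in "accbbcaabcbbcb"
Scanning each position:
  Position 0: "ac" => no
  Position 1: "cc" => no
  Position 2: "cb" => no
  Position 3: "bb" => no
  Position 4: "bc" => no
  Position 5: "ca" => no
  Position 6: "aa" => no
  Position 7: "ab" => no
  Position 8: "bc" => no
  Position 9: "cb" => no
  Position 10: "bb" => no
  Position 11: "bc" => no
  Position 12: "cb" => no
Total occurrences: 0

0


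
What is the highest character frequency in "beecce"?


Input: beecce
Character counts:
  'b': 1
  'c': 2
  'e': 3
Maximum frequency: 3

3


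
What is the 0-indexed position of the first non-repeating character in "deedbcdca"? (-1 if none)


Input: deedbcdca
Character frequencies:
  'a': 1
  'b': 1
  'c': 2
  'd': 3
  'e': 2
Scanning left to right for freq == 1:
  Position 0 ('d'): freq=3, skip
  Position 1 ('e'): freq=2, skip
  Position 2 ('e'): freq=2, skip
  Position 3 ('d'): freq=3, skip
  Position 4 ('b'): unique! => answer = 4

4


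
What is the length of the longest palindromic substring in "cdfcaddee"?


Input: "cdfcaddee"
Checking substrings for palindromes:
  [5:7] "dd" (len 2) => palindrome
  [7:9] "ee" (len 2) => palindrome
Longest palindromic substring: "dd" with length 2

2


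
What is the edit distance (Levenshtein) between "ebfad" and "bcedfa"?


Computing edit distance: "ebfad" -> "bcedfa"
DP table:
           b    c    e    d    f    a
      0    1    2    3    4    5    6
  e   1    1    2    2    3    4    5
  b   2    1    2    3    3    4    5
  f   3    2    2    3    4    3    4
  a   4    3    3    3    4    4    3
  d   5    4    4    4    3    4    4
Edit distance = dp[5][6] = 4

4


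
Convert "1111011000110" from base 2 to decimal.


Input: "1111011000110" in base 2
Positional expansion:
  Digit '1' (value 1) x 2^12 = 4096
  Digit '1' (value 1) x 2^11 = 2048
  Digit '1' (value 1) x 2^10 = 1024
  Digit '1' (value 1) x 2^9 = 512
  Digit '0' (value 0) x 2^8 = 0
  Digit '1' (value 1) x 2^7 = 128
  Digit '1' (value 1) x 2^6 = 64
  Digit '0' (value 0) x 2^5 = 0
  Digit '0' (value 0) x 2^4 = 0
  Digit '0' (value 0) x 2^3 = 0
  Digit '1' (value 1) x 2^2 = 4
  Digit '1' (value 1) x 2^1 = 2
  Digit '0' (value 0) x 2^0 = 0
Sum = 7878

7878


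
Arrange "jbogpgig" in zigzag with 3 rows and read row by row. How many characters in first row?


Zigzag "jbogpgig" into 3 rows:
Placing characters:
  'j' => row 0
  'b' => row 1
  'o' => row 2
  'g' => row 1
  'p' => row 0
  'g' => row 1
  'i' => row 2
  'g' => row 1
Rows:
  Row 0: "jp"
  Row 1: "bggg"
  Row 2: "oi"
First row length: 2

2


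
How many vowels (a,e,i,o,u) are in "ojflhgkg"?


Input: ojflhgkg
Checking each character:
  'o' at position 0: vowel (running total: 1)
  'j' at position 1: consonant
  'f' at position 2: consonant
  'l' at position 3: consonant
  'h' at position 4: consonant
  'g' at position 5: consonant
  'k' at position 6: consonant
  'g' at position 7: consonant
Total vowels: 1

1


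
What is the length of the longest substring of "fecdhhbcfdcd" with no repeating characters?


Input: "fecdhhbcfdcd"
Sliding window (track last position of each char):
  Position 0 ('f'): window [0,0] length 1 -- new best
  Position 1 ('e'): window [0,1] length 2 -- new best
  Position 2 ('c'): window [0,2] length 3 -- new best
  Position 3 ('d'): window [0,3] length 4 -- new best
  Position 4 ('h'): window [0,4] length 5 -- new best
  Position 5 ('h'): repeat (last at 4), move window start to 5
  Position 5 ('h'): window [5,5] length 1
  Position 6 ('b'): window [5,6] length 2
  Position 7 ('c'): window [5,7] length 3
  Position 8 ('f'): window [5,8] length 4
  Position 9 ('d'): window [5,9] length 5
  Position 10 ('c'): repeat (last at 7), move window start to 8
  Position 10 ('c'): window [8,10] length 3
  Position 11 ('d'): repeat (last at 9), move window start to 10
  Position 11 ('d'): window [10,11] length 2
Longest substring with no repeats: "fecdh" with length 5

5


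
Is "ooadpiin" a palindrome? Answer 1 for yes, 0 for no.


Input: ooadpiin
Reversed: niipdaoo
  Compare pos 0 ('o') with pos 7 ('n'): MISMATCH
  Compare pos 1 ('o') with pos 6 ('i'): MISMATCH
  Compare pos 2 ('a') with pos 5 ('i'): MISMATCH
  Compare pos 3 ('d') with pos 4 ('p'): MISMATCH
Result: not a palindrome

0


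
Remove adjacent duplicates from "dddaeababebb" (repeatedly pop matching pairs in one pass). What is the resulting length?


Input: dddaeababebb
Stack-based adjacent duplicate removal:
  Read 'd': push. Stack: d
  Read 'd': matches stack top 'd' => pop. Stack: (empty)
  Read 'd': push. Stack: d
  Read 'a': push. Stack: da
  Read 'e': push. Stack: dae
  Read 'a': push. Stack: daea
  Read 'b': push. Stack: daeab
  Read 'a': push. Stack: daeaba
  Read 'b': push. Stack: daeabab
  Read 'e': push. Stack: daeababe
  Read 'b': push. Stack: daeababeb
  Read 'b': matches stack top 'b' => pop. Stack: daeababe
Final stack: "daeababe" (length 8)

8


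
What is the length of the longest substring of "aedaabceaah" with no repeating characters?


Input: "aedaabceaah"
Sliding window (track last position of each char):
  Position 0 ('a'): window [0,0] length 1 -- new best
  Position 1 ('e'): window [0,1] length 2 -- new best
  Position 2 ('d'): window [0,2] length 3 -- new best
  Position 3 ('a'): repeat (last at 0), move window start to 1
  Position 3 ('a'): window [1,3] length 3
  Position 4 ('a'): repeat (last at 3), move window start to 4
  Position 4 ('a'): window [4,4] length 1
  Position 5 ('b'): window [4,5] length 2
  Position 6 ('c'): window [4,6] length 3
  Position 7 ('e'): window [4,7] length 4 -- new best
  Position 8 ('a'): repeat (last at 4), move window start to 5
  Position 8 ('a'): window [5,8] length 4
  Position 9 ('a'): repeat (last at 8), move window start to 9
  Position 9 ('a'): window [9,9] length 1
  Position 10 ('h'): window [9,10] length 2
Longest substring with no repeats: "abce" with length 4

4


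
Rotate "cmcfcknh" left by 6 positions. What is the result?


Input: "cmcfcknh", rotate left by 6
First 6 characters: "cmcfck"
Remaining characters: "nh"
Concatenate remaining + first: "nh" + "cmcfck" = "nhcmcfck"

nhcmcfck


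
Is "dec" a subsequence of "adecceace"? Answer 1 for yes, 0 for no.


Check if "dec" is a subsequence of "adecceace"
Greedy scan:
  Position 0 ('a'): no match needed
  Position 1 ('d'): matches sub[0] = 'd'
  Position 2 ('e'): matches sub[1] = 'e'
  Position 3 ('c'): matches sub[2] = 'c'
  Position 4 ('c'): no match needed
  Position 5 ('e'): no match needed
  Position 6 ('a'): no match needed
  Position 7 ('c'): no match needed
  Position 8 ('e'): no match needed
All 3 characters matched => is a subsequence

1


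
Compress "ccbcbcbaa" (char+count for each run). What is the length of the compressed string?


Input: ccbcbcbaa
Runs:
  'c' x 2 => "c2"
  'b' x 1 => "b1"
  'c' x 1 => "c1"
  'b' x 1 => "b1"
  'c' x 1 => "c1"
  'b' x 1 => "b1"
  'a' x 2 => "a2"
Compressed: "c2b1c1b1c1b1a2"
Compressed length: 14

14


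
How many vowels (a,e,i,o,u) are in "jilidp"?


Input: jilidp
Checking each character:
  'j' at position 0: consonant
  'i' at position 1: vowel (running total: 1)
  'l' at position 2: consonant
  'i' at position 3: vowel (running total: 2)
  'd' at position 4: consonant
  'p' at position 5: consonant
Total vowels: 2

2


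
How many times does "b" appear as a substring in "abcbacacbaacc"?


Searching for "b" in "abcbacacbaacc"
Scanning each position:
  Position 0: "a" => no
  Position 1: "b" => MATCH
  Position 2: "c" => no
  Position 3: "b" => MATCH
  Position 4: "a" => no
  Position 5: "c" => no
  Position 6: "a" => no
  Position 7: "c" => no
  Position 8: "b" => MATCH
  Position 9: "a" => no
  Position 10: "a" => no
  Position 11: "c" => no
  Position 12: "c" => no
Total occurrences: 3

3


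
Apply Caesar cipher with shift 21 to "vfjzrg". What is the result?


Caesar cipher: shift "vfjzrg" by 21
  'v' (pos 21) + 21 = pos 16 = 'q'
  'f' (pos 5) + 21 = pos 0 = 'a'
  'j' (pos 9) + 21 = pos 4 = 'e'
  'z' (pos 25) + 21 = pos 20 = 'u'
  'r' (pos 17) + 21 = pos 12 = 'm'
  'g' (pos 6) + 21 = pos 1 = 'b'
Result: qaeumb

qaeumb


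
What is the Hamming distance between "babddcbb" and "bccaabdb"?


Comparing "babddcbb" and "bccaabdb" position by position:
  Position 0: 'b' vs 'b' => same
  Position 1: 'a' vs 'c' => differ
  Position 2: 'b' vs 'c' => differ
  Position 3: 'd' vs 'a' => differ
  Position 4: 'd' vs 'a' => differ
  Position 5: 'c' vs 'b' => differ
  Position 6: 'b' vs 'd' => differ
  Position 7: 'b' vs 'b' => same
Total differences (Hamming distance): 6

6


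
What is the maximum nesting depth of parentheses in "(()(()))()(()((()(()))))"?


Input: "(()(()))()(()((()(()))))"
Tracking depth:
  Position 0 '(': depth becomes 1
  Position 1 '(': depth becomes 2
  Position 2 ')': depth becomes 1
  Position 3 '(': depth becomes 2
  Position 4 '(': depth becomes 3
  Position 5 ')': depth becomes 2
  Position 6 ')': depth becomes 1
  Position 7 ')': depth becomes 0
  Position 8 '(': depth becomes 1
  Position 9 ')': depth becomes 0
  Position 10 '(': depth becomes 1
  Position 11 '(': depth becomes 2
  Position 12 ')': depth becomes 1
  Position 13 '(': depth becomes 2
  Position 14 '(': depth becomes 3
  Position 15 '(': depth becomes 4
  Position 16 ')': depth becomes 3
  Position 17 '(': depth becomes 4
  Position 18 '(': depth becomes 5
  Position 19 ')': depth becomes 4
  Position 20 ')': depth becomes 3
  Position 21 ')': depth becomes 2
  Position 22 ')': depth becomes 1
  Position 23 ')': depth becomes 0
Maximum depth reached: 5

5


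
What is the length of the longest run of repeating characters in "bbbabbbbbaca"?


Input: "bbbabbbbbaca"
Scanning for longest run:
  Position 1 ('b'): continues run of 'b', length=2
  Position 2 ('b'): continues run of 'b', length=3
  Position 3 ('a'): new char, reset run to 1
  Position 4 ('b'): new char, reset run to 1
  Position 5 ('b'): continues run of 'b', length=2
  Position 6 ('b'): continues run of 'b', length=3
  Position 7 ('b'): continues run of 'b', length=4
  Position 8 ('b'): continues run of 'b', length=5
  Position 9 ('a'): new char, reset run to 1
  Position 10 ('c'): new char, reset run to 1
  Position 11 ('a'): new char, reset run to 1
Longest run: 'b' with length 5

5


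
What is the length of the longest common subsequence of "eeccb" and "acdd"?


LCS of "eeccb" and "acdd"
DP table:
           a    c    d    d
      0    0    0    0    0
  e   0    0    0    0    0
  e   0    0    0    0    0
  c   0    0    1    1    1
  c   0    0    1    1    1
  b   0    0    1    1    1
LCS length = dp[5][4] = 1

1


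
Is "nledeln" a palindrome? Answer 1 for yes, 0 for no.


Input: nledeln
Reversed: nledeln
  Compare pos 0 ('n') with pos 6 ('n'): match
  Compare pos 1 ('l') with pos 5 ('l'): match
  Compare pos 2 ('e') with pos 4 ('e'): match
Result: palindrome

1


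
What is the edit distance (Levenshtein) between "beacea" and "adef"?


Computing edit distance: "beacea" -> "adef"
DP table:
           a    d    e    f
      0    1    2    3    4
  b   1    1    2    3    4
  e   2    2    2    2    3
  a   3    2    3    3    3
  c   4    3    3    4    4
  e   5    4    4    3    4
  a   6    5    5    4    4
Edit distance = dp[6][4] = 4

4


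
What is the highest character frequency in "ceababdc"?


Input: ceababdc
Character counts:
  'a': 2
  'b': 2
  'c': 2
  'd': 1
  'e': 1
Maximum frequency: 2

2


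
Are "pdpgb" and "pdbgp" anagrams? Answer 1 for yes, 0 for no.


Strings: "pdpgb", "pdbgp"
Sorted first:  bdgpp
Sorted second: bdgpp
Sorted forms match => anagrams

1


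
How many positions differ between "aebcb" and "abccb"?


Comparing "aebcb" and "abccb" position by position:
  Position 0: 'a' vs 'a' => same
  Position 1: 'e' vs 'b' => DIFFER
  Position 2: 'b' vs 'c' => DIFFER
  Position 3: 'c' vs 'c' => same
  Position 4: 'b' vs 'b' => same
Positions that differ: 2

2


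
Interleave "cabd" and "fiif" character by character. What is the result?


Interleaving "cabd" and "fiif":
  Position 0: 'c' from first, 'f' from second => "cf"
  Position 1: 'a' from first, 'i' from second => "ai"
  Position 2: 'b' from first, 'i' from second => "bi"
  Position 3: 'd' from first, 'f' from second => "df"
Result: cfaibidf

cfaibidf


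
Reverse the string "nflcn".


Input: nflcn
Reading characters right to left:
  Position 4: 'n'
  Position 3: 'c'
  Position 2: 'l'
  Position 1: 'f'
  Position 0: 'n'
Reversed: nclfn

nclfn


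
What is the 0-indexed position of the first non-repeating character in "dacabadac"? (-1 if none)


Input: dacabadac
Character frequencies:
  'a': 4
  'b': 1
  'c': 2
  'd': 2
Scanning left to right for freq == 1:
  Position 0 ('d'): freq=2, skip
  Position 1 ('a'): freq=4, skip
  Position 2 ('c'): freq=2, skip
  Position 3 ('a'): freq=4, skip
  Position 4 ('b'): unique! => answer = 4

4


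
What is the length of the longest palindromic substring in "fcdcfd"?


Input: "fcdcfd"
Checking substrings for palindromes:
  [0:5] "fcdcf" (len 5) => palindrome
  [1:4] "cdc" (len 3) => palindrome
Longest palindromic substring: "fcdcf" with length 5

5


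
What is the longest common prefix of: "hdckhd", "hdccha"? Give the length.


Words: hdckhd, hdccha
  Position 0: all 'h' => match
  Position 1: all 'd' => match
  Position 2: all 'c' => match
  Position 3: ('k', 'c') => mismatch, stop
LCP = "hdc" (length 3)

3


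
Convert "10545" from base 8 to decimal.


Input: "10545" in base 8
Positional expansion:
  Digit '1' (value 1) x 8^4 = 4096
  Digit '0' (value 0) x 8^3 = 0
  Digit '5' (value 5) x 8^2 = 320
  Digit '4' (value 4) x 8^1 = 32
  Digit '5' (value 5) x 8^0 = 5
Sum = 4453

4453


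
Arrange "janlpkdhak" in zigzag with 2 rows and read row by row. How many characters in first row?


Zigzag "janlpkdhak" into 2 rows:
Placing characters:
  'j' => row 0
  'a' => row 1
  'n' => row 0
  'l' => row 1
  'p' => row 0
  'k' => row 1
  'd' => row 0
  'h' => row 1
  'a' => row 0
  'k' => row 1
Rows:
  Row 0: "jnpda"
  Row 1: "alkhk"
First row length: 5

5


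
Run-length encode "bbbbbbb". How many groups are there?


Input: bbbbbbb
Scanning for consecutive runs:
  Group 1: 'b' x 7 (positions 0-6)
Total groups: 1

1


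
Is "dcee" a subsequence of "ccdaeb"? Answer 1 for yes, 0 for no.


Check if "dcee" is a subsequence of "ccdaeb"
Greedy scan:
  Position 0 ('c'): no match needed
  Position 1 ('c'): no match needed
  Position 2 ('d'): matches sub[0] = 'd'
  Position 3 ('a'): no match needed
  Position 4 ('e'): no match needed
  Position 5 ('b'): no match needed
Only matched 1/4 characters => not a subsequence

0


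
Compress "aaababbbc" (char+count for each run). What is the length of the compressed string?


Input: aaababbbc
Runs:
  'a' x 3 => "a3"
  'b' x 1 => "b1"
  'a' x 1 => "a1"
  'b' x 3 => "b3"
  'c' x 1 => "c1"
Compressed: "a3b1a1b3c1"
Compressed length: 10

10


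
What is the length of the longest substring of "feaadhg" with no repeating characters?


Input: "feaadhg"
Sliding window (track last position of each char):
  Position 0 ('f'): window [0,0] length 1 -- new best
  Position 1 ('e'): window [0,1] length 2 -- new best
  Position 2 ('a'): window [0,2] length 3 -- new best
  Position 3 ('a'): repeat (last at 2), move window start to 3
  Position 3 ('a'): window [3,3] length 1
  Position 4 ('d'): window [3,4] length 2
  Position 5 ('h'): window [3,5] length 3
  Position 6 ('g'): window [3,6] length 4 -- new best
Longest substring with no repeats: "adhg" with length 4

4


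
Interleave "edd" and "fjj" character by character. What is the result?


Interleaving "edd" and "fjj":
  Position 0: 'e' from first, 'f' from second => "ef"
  Position 1: 'd' from first, 'j' from second => "dj"
  Position 2: 'd' from first, 'j' from second => "dj"
Result: efdjdj

efdjdj


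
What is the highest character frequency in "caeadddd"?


Input: caeadddd
Character counts:
  'a': 2
  'c': 1
  'd': 4
  'e': 1
Maximum frequency: 4

4


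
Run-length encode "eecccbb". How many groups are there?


Input: eecccbb
Scanning for consecutive runs:
  Group 1: 'e' x 2 (positions 0-1)
  Group 2: 'c' x 3 (positions 2-4)
  Group 3: 'b' x 2 (positions 5-6)
Total groups: 3

3


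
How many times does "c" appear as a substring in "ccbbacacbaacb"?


Searching for "c" in "ccbbacacbaacb"
Scanning each position:
  Position 0: "c" => MATCH
  Position 1: "c" => MATCH
  Position 2: "b" => no
  Position 3: "b" => no
  Position 4: "a" => no
  Position 5: "c" => MATCH
  Position 6: "a" => no
  Position 7: "c" => MATCH
  Position 8: "b" => no
  Position 9: "a" => no
  Position 10: "a" => no
  Position 11: "c" => MATCH
  Position 12: "b" => no
Total occurrences: 5

5


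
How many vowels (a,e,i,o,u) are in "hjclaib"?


Input: hjclaib
Checking each character:
  'h' at position 0: consonant
  'j' at position 1: consonant
  'c' at position 2: consonant
  'l' at position 3: consonant
  'a' at position 4: vowel (running total: 1)
  'i' at position 5: vowel (running total: 2)
  'b' at position 6: consonant
Total vowels: 2

2


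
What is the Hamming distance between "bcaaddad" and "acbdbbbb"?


Comparing "bcaaddad" and "acbdbbbb" position by position:
  Position 0: 'b' vs 'a' => differ
  Position 1: 'c' vs 'c' => same
  Position 2: 'a' vs 'b' => differ
  Position 3: 'a' vs 'd' => differ
  Position 4: 'd' vs 'b' => differ
  Position 5: 'd' vs 'b' => differ
  Position 6: 'a' vs 'b' => differ
  Position 7: 'd' vs 'b' => differ
Total differences (Hamming distance): 7

7


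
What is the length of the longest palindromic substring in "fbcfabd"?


Input: "fbcfabd"
Checking substrings for palindromes:
  No multi-char palindromic substrings found
Longest palindromic substring: "f" with length 1

1


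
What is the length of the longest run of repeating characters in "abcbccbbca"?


Input: "abcbccbbca"
Scanning for longest run:
  Position 1 ('b'): new char, reset run to 1
  Position 2 ('c'): new char, reset run to 1
  Position 3 ('b'): new char, reset run to 1
  Position 4 ('c'): new char, reset run to 1
  Position 5 ('c'): continues run of 'c', length=2
  Position 6 ('b'): new char, reset run to 1
  Position 7 ('b'): continues run of 'b', length=2
  Position 8 ('c'): new char, reset run to 1
  Position 9 ('a'): new char, reset run to 1
Longest run: 'c' with length 2

2


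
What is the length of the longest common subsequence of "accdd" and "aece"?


LCS of "accdd" and "aece"
DP table:
           a    e    c    e
      0    0    0    0    0
  a   0    1    1    1    1
  c   0    1    1    2    2
  c   0    1    1    2    2
  d   0    1    1    2    2
  d   0    1    1    2    2
LCS length = dp[5][4] = 2

2


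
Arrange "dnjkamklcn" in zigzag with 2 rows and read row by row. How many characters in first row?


Zigzag "dnjkamklcn" into 2 rows:
Placing characters:
  'd' => row 0
  'n' => row 1
  'j' => row 0
  'k' => row 1
  'a' => row 0
  'm' => row 1
  'k' => row 0
  'l' => row 1
  'c' => row 0
  'n' => row 1
Rows:
  Row 0: "djakc"
  Row 1: "nkmln"
First row length: 5

5


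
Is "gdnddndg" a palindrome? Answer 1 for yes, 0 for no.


Input: gdnddndg
Reversed: gdnddndg
  Compare pos 0 ('g') with pos 7 ('g'): match
  Compare pos 1 ('d') with pos 6 ('d'): match
  Compare pos 2 ('n') with pos 5 ('n'): match
  Compare pos 3 ('d') with pos 4 ('d'): match
Result: palindrome

1


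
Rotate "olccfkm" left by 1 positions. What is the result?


Input: "olccfkm", rotate left by 1
First 1 characters: "o"
Remaining characters: "lccfkm"
Concatenate remaining + first: "lccfkm" + "o" = "lccfkmo"

lccfkmo


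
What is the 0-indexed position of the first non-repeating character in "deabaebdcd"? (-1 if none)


Input: deabaebdcd
Character frequencies:
  'a': 2
  'b': 2
  'c': 1
  'd': 3
  'e': 2
Scanning left to right for freq == 1:
  Position 0 ('d'): freq=3, skip
  Position 1 ('e'): freq=2, skip
  Position 2 ('a'): freq=2, skip
  Position 3 ('b'): freq=2, skip
  Position 4 ('a'): freq=2, skip
  Position 5 ('e'): freq=2, skip
  Position 6 ('b'): freq=2, skip
  Position 7 ('d'): freq=3, skip
  Position 8 ('c'): unique! => answer = 8

8


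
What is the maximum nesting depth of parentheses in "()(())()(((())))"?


Input: "()(())()(((())))"
Tracking depth:
  Position 0 '(': depth becomes 1
  Position 1 ')': depth becomes 0
  Position 2 '(': depth becomes 1
  Position 3 '(': depth becomes 2
  Position 4 ')': depth becomes 1
  Position 5 ')': depth becomes 0
  Position 6 '(': depth becomes 1
  Position 7 ')': depth becomes 0
  Position 8 '(': depth becomes 1
  Position 9 '(': depth becomes 2
  Position 10 '(': depth becomes 3
  Position 11 '(': depth becomes 4
  Position 12 ')': depth becomes 3
  Position 13 ')': depth becomes 2
  Position 14 ')': depth becomes 1
  Position 15 ')': depth becomes 0
Maximum depth reached: 4

4


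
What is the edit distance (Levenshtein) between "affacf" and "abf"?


Computing edit distance: "affacf" -> "abf"
DP table:
           a    b    f
      0    1    2    3
  a   1    0    1    2
  f   2    1    1    1
  f   3    2    2    1
  a   4    3    3    2
  c   5    4    4    3
  f   6    5    5    4
Edit distance = dp[6][3] = 4

4


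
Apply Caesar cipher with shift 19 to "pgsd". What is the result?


Caesar cipher: shift "pgsd" by 19
  'p' (pos 15) + 19 = pos 8 = 'i'
  'g' (pos 6) + 19 = pos 25 = 'z'
  's' (pos 18) + 19 = pos 11 = 'l'
  'd' (pos 3) + 19 = pos 22 = 'w'
Result: izlw

izlw


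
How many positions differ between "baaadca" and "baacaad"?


Comparing "baaadca" and "baacaad" position by position:
  Position 0: 'b' vs 'b' => same
  Position 1: 'a' vs 'a' => same
  Position 2: 'a' vs 'a' => same
  Position 3: 'a' vs 'c' => DIFFER
  Position 4: 'd' vs 'a' => DIFFER
  Position 5: 'c' vs 'a' => DIFFER
  Position 6: 'a' vs 'd' => DIFFER
Positions that differ: 4

4


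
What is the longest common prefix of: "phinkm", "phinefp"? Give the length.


Words: phinkm, phinefp
  Position 0: all 'p' => match
  Position 1: all 'h' => match
  Position 2: all 'i' => match
  Position 3: all 'n' => match
  Position 4: ('k', 'e') => mismatch, stop
LCP = "phin" (length 4)

4


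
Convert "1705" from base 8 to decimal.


Input: "1705" in base 8
Positional expansion:
  Digit '1' (value 1) x 8^3 = 512
  Digit '7' (value 7) x 8^2 = 448
  Digit '0' (value 0) x 8^1 = 0
  Digit '5' (value 5) x 8^0 = 5
Sum = 965

965


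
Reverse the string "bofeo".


Input: bofeo
Reading characters right to left:
  Position 4: 'o'
  Position 3: 'e'
  Position 2: 'f'
  Position 1: 'o'
  Position 0: 'b'
Reversed: oefob

oefob


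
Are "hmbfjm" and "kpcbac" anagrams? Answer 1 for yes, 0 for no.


Strings: "hmbfjm", "kpcbac"
Sorted first:  bfhjmm
Sorted second: abcckp
Differ at position 0: 'b' vs 'a' => not anagrams

0


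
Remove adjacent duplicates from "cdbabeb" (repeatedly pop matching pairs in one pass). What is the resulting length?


Input: cdbabeb
Stack-based adjacent duplicate removal:
  Read 'c': push. Stack: c
  Read 'd': push. Stack: cd
  Read 'b': push. Stack: cdb
  Read 'a': push. Stack: cdba
  Read 'b': push. Stack: cdbab
  Read 'e': push. Stack: cdbabe
  Read 'b': push. Stack: cdbabeb
Final stack: "cdbabeb" (length 7)

7


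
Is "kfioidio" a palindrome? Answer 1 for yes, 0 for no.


Input: kfioidio
Reversed: oidioifk
  Compare pos 0 ('k') with pos 7 ('o'): MISMATCH
  Compare pos 1 ('f') with pos 6 ('i'): MISMATCH
  Compare pos 2 ('i') with pos 5 ('d'): MISMATCH
  Compare pos 3 ('o') with pos 4 ('i'): MISMATCH
Result: not a palindrome

0


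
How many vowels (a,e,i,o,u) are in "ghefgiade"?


Input: ghefgiade
Checking each character:
  'g' at position 0: consonant
  'h' at position 1: consonant
  'e' at position 2: vowel (running total: 1)
  'f' at position 3: consonant
  'g' at position 4: consonant
  'i' at position 5: vowel (running total: 2)
  'a' at position 6: vowel (running total: 3)
  'd' at position 7: consonant
  'e' at position 8: vowel (running total: 4)
Total vowels: 4

4


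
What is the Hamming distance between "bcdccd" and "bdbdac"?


Comparing "bcdccd" and "bdbdac" position by position:
  Position 0: 'b' vs 'b' => same
  Position 1: 'c' vs 'd' => differ
  Position 2: 'd' vs 'b' => differ
  Position 3: 'c' vs 'd' => differ
  Position 4: 'c' vs 'a' => differ
  Position 5: 'd' vs 'c' => differ
Total differences (Hamming distance): 5

5
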